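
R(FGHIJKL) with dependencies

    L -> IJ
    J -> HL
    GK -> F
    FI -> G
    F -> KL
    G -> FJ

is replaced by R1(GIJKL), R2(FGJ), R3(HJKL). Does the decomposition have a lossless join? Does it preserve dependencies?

lossless and dependency-preserving

Lossless test (chase): Rows 1 and 3 agree on L; apply L→IJ and equate their IJ entries. Rows 1 and 2 agree on J; apply J→HL and equate their HL entries. Rows 1 and 3 agree on J; apply J→HL and equate their HL entries. Rows 1 and 2 agree on G; apply G→FJ and equate their FJ entries. Rows 1 and 2 agree on L; apply L→IJ and equate their IJ entries. Rows 1 and 2 agree on F; apply F→KL and equate their KL entries. Row 1 is now all distinguished symbols — the join is lossless.
Dependency preservation: GK → F; FI → G; F → KL are not contained in any single fragment, but the restricted closure of each left-hand side across the fragments still reaches the right-hand side; the remaining FDs each lie inside some fragment. All dependencies are preserved.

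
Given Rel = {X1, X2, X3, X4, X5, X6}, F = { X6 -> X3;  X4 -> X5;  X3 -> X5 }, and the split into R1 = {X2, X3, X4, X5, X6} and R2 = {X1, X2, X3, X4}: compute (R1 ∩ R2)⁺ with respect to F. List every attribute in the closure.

R1 ∩ R2 = {X2, X3, X4}.
X4 → X5 applies, adding X5
Closure: {X2, X3, X4, X5}.

X2, X3, X4, X5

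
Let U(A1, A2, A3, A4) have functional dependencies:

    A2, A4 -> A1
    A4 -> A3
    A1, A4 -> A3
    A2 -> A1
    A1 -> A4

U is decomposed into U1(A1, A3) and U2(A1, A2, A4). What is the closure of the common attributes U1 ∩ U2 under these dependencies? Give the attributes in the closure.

U1 ∩ U2 = {A1}.
A1 → A4 applies, adding A4
A4 → A3 applies, adding A3
Closure: {A1, A3, A4}.

A1, A3, A4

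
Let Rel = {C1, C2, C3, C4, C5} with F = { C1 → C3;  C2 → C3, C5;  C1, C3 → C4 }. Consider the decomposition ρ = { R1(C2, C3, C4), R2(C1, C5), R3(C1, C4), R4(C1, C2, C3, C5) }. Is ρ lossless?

Chase test. Columns are C1, C2, C3, C4, C5; row i has aⱼ where attribute j ∈ Ri, else bᵢⱼ.
Initial tableau (one row per fragment):
  row 1: b11 a2 a3 a4 b15
  row 2: a1 b22 b23 b24 a5
  row 3: a1 b32 b33 a4 b35
  row 4: a1 a2 a3 b44 a5
Rows 2 and 3 agree on C1; apply C1→C3 and equate their C3 entries.
Rows 2 and 4 agree on C1; apply C1→C3 and equate their C3 entries.
Rows 1 and 4 agree on C2; apply C2→C3, C5 and equate their C3, C5 entries.
Rows 2 and 3 agree on C1, C3; apply C1, C3→C4 and equate their C4 entries.
Rows 2 and 4 agree on C1, C3; apply C1, C3→C4 and equate their C4 entries.
Row 4 is now all distinguished symbols — the join is lossless.

Yes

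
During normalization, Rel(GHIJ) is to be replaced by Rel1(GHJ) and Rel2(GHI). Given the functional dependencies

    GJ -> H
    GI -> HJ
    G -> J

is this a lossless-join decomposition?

Common attributes: Rel1 ∩ Rel2 = {GH}.
Closure of {GH}: G → J applies, adding J. So (GH)⁺ = {GHJ}.
This closure contains every attribute of Rel1, so Rel1 ∩ Rel2 → Rel1. The join is lossless.

Yes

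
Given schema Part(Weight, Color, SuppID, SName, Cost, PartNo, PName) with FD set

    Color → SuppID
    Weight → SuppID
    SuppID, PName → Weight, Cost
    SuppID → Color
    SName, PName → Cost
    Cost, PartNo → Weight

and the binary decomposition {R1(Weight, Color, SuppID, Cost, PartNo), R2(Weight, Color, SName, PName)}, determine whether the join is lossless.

Common attributes: R1 ∩ R2 = {Weight, Color}.
Closure of {Weight, Color}: Color → SuppID applies, adding SuppID. So (Weight, Color)⁺ = {Weight, Color, SuppID}.
The closure contains neither all of R1 = {Weight, Color, SuppID, Cost, PartNo} nor all of R2 = {Weight, Color, SName, PName}, so the common attributes are not a superkey of either fragment. The join is lossy.

No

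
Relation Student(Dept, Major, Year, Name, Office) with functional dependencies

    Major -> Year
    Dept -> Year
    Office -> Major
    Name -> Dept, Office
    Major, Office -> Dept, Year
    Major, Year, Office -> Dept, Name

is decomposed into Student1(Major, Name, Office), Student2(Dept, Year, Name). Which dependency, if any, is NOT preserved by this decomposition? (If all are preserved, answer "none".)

Check Major → Year: no single fragment contains all of {Major, Year}, and the restricted closure of {Major} across the fragments never reaches {Year}.
Dept → Year is preserved.
Office → Major is preserved.
Name → Dept, Office is preserved.
Major, Office → Dept, Year is preserved.
Major, Year, Office → Dept, Name is preserved.

Major -> Year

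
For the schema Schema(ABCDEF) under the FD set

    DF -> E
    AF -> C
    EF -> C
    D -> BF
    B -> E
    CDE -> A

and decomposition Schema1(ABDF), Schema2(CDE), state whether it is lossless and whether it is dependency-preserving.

Lossless test: (D)⁺ = {ABCDEF}, which contains all of one fragment — lossless.
Dependency preservation: the restricted closure of {AF} across the fragments never reaches {C}, so AF → C cannot be enforced without a join — not preserved.

lossless but not dependency-preserving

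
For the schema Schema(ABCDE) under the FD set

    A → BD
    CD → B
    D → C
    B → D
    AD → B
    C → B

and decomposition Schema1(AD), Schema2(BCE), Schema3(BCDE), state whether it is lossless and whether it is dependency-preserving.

lossy but dependency-preserving

Lossless test (chase): Rows 1 and 3 agree on D; apply D→C and equate their C entries. Rows 2 and 3 agree on B; apply B→D and equate their D entries. Rows 1 and 2 agree on C; apply C→B and equate their B entries. No row becomes fully distinguished — the join is lossy.
Dependency preservation: A → BD; AD → B are not contained in any single fragment, but the restricted closure of each left-hand side across the fragments still reaches the right-hand side; the remaining FDs each lie inside some fragment. All dependencies are preserved.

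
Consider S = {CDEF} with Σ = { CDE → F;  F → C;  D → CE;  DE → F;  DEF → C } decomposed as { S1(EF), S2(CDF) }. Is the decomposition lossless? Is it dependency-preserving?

lossy and not dependency-preserving

Lossless test: (F)⁺ = {CF}, which is a superkey of neither fragment — lossy.
Dependency preservation: the restricted closure of {D} across the fragments never reaches {CE}, so D → CE cannot be enforced without a join — not preserved.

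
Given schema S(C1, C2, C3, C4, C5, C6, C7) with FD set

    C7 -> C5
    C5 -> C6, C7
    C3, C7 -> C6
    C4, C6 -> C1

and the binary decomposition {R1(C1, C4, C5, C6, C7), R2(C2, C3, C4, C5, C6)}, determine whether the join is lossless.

Yes

Common attributes: R1 ∩ R2 = {C4, C5, C6}.
Closure of {C4, C5, C6}: C5 → C6, C7 applies, adding C7; C4, C6 → C1 applies, adding C1. So (C4, C5, C6)⁺ = {C1, C4, C5, C6, C7}.
This closure contains every attribute of R1, so R1 ∩ R2 → R1. The join is lossless.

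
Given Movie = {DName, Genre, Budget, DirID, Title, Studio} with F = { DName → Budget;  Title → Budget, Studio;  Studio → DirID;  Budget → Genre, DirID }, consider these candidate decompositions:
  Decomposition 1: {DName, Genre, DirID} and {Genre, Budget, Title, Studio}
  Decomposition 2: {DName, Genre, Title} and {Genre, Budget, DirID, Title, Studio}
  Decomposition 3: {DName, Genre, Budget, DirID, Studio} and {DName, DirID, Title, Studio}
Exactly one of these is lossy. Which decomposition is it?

Decomposition 1

Decomposition 1: common = {Genre}, closure = {Genre} → lossy.
Decomposition 2: common = {Genre, Title}, closure = {Genre, Budget, DirID, Title, Studio} → lossless.
Decomposition 3: common = {DName, DirID, Studio}, closure = {DName, Genre, Budget, DirID, Studio} → lossless.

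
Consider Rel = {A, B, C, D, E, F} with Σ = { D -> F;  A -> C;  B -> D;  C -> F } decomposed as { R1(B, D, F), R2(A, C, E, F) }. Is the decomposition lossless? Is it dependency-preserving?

lossy but dependency-preserving

Lossless test: (F)⁺ = {F}, which is a superkey of neither fragment — lossy.
Dependency preservation: every FD's attributes lie within a single fragment, so each can be enforced locally — preserved.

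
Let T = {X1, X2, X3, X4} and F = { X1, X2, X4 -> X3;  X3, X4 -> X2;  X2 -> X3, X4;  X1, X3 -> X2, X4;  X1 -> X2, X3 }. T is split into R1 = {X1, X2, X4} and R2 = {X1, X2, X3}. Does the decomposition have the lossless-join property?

Yes

Common attributes: R1 ∩ R2 = {X1, X2}.
Closure of {X1, X2}: X2 → X3, X4 applies, adding X3, X4. So (X1, X2)⁺ = {X1, X2, X3, X4}.
This closure contains every attribute of R1, so R1 ∩ R2 → R1. The join is lossless.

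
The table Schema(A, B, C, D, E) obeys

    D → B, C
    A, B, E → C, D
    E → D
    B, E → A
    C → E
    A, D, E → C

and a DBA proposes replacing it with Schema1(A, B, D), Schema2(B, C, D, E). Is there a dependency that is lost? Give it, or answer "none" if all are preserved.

none

D → B, C lies within Schema2.
A, B, E → C, D: restricted closure across fragments reaches C, D.
E → D lies within Schema2.
B, E → A: restricted closure across fragments reaches A.
C → E lies within Schema2.
A, D, E → C: restricted closure across fragments reaches C.
Every dependency is enforceable on the fragments, so the decomposition is dependency-preserving.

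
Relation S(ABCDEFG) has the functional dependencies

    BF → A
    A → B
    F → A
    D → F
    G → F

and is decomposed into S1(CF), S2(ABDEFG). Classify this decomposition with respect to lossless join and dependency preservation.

lossy but dependency-preserving

Lossless test: (F)⁺ = {ABF}, which is a superkey of neither fragment — lossy.
Dependency preservation: every FD's attributes lie within a single fragment, so each can be enforced locally — preserved.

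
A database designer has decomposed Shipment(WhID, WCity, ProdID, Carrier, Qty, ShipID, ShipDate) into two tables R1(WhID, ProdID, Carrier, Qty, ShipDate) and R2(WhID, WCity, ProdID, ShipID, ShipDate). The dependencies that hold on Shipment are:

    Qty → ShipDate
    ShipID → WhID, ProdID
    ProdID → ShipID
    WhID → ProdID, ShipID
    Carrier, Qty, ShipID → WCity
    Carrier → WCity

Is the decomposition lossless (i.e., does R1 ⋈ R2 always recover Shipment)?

No

Common attributes: R1 ∩ R2 = {WhID, ProdID, ShipDate}.
Closure of {WhID, ProdID, ShipDate}: ProdID → ShipID applies, adding ShipID. So (WhID, ProdID, ShipDate)⁺ = {WhID, ProdID, ShipID, ShipDate}.
The closure contains neither all of R1 = {WhID, ProdID, Carrier, Qty, ShipDate} nor all of R2 = {WhID, WCity, ProdID, ShipID, ShipDate}, so the common attributes are not a superkey of either fragment. The join is lossy.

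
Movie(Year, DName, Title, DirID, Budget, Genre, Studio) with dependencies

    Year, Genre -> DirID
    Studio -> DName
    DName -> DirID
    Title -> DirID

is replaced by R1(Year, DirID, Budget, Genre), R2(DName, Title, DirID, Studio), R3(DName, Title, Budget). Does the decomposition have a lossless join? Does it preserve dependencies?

Lossless test (chase): Rows 2 and 3 agree on DName; apply DName→DirID and equate their DirID entries. No row becomes fully distinguished — the join is lossy.
Dependency preservation: every FD's attributes lie within a single fragment, so each can be enforced locally — preserved.

lossy but dependency-preserving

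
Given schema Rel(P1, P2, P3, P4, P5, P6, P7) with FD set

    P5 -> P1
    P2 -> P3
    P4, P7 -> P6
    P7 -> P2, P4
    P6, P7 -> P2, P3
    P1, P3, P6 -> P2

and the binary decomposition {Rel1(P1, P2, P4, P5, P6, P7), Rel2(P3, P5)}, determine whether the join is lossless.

Common attributes: Rel1 ∩ Rel2 = {P5}.
Closure of {P5}: P5 → P1 applies, adding P1. So (P5)⁺ = {P1, P5}.
The closure contains neither all of Rel1 = {P1, P2, P4, P5, P6, P7} nor all of Rel2 = {P3, P5}, so the common attributes are not a superkey of either fragment. The join is lossy.

No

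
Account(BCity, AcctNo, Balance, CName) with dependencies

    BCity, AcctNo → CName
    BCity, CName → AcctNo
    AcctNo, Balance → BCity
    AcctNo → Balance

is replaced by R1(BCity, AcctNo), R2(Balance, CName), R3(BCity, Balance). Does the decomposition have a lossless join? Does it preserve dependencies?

lossy and not dependency-preserving

Lossless test (chase): applying each FD to every pair of rows produces no changes in the tableau, so no row becomes fully distinguished — the join is lossy.
Dependency preservation: the restricted closure of {BCity, AcctNo} across the fragments never reaches {CName}, so BCity, AcctNo → CName cannot be enforced without a join — not preserved.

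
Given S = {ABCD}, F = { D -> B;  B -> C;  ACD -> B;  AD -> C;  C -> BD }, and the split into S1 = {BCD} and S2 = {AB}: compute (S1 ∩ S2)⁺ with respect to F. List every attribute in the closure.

BCD

S1 ∩ S2 = {B}.
B → C applies, adding C
C → BD applies, adding D
Closure: {BCD}.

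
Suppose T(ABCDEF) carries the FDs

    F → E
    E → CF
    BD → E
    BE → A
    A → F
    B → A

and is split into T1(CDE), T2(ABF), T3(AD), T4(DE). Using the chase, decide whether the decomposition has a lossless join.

No

Chase test. Columns are ABCDEF; row i has aⱼ where attribute j ∈ Ti, else bᵢⱼ.
Initial tableau (one row per fragment):
  row 1: b11 b12 a3 a4 a5 b16
  row 2: a1 a2 b23 b24 b25 a6
  row 3: a1 b32 b33 a4 b35 b36
  row 4: b41 b42 b43 a4 a5 b46
Rows 1 and 4 agree on E; apply E→CF and equate their CF entries.
Rows 2 and 3 agree on A; apply A→F and equate their F entries.
Rows 2 and 3 agree on F; apply F→E and equate their E entries.
Rows 2 and 3 agree on E; apply E→CF and equate their CF entries.
No row becomes fully distinguished — the join is lossy.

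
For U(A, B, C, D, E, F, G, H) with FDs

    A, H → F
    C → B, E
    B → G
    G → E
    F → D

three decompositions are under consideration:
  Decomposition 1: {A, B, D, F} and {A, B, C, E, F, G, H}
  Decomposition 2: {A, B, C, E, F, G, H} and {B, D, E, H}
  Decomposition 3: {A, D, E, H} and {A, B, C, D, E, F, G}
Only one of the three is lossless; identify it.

Decomposition 1

Decomposition 1: common = {A, B, F}, closure = {A, B, D, E, F, G} → lossless.
Decomposition 2: common = {B, E, H}, closure = {B, E, G, H} → lossy.
Decomposition 3: common = {A, D, E}, closure = {A, D, E} → lossy.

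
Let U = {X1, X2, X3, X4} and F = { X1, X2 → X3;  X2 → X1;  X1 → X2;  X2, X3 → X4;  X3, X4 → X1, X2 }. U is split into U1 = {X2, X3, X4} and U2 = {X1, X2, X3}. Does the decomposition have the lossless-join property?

Common attributes: U1 ∩ U2 = {X2, X3}.
Closure of {X2, X3}: X2 → X1 applies, adding X1; X2, X3 → X4 applies, adding X4. So (X2, X3)⁺ = {X1, X2, X3, X4}.
This closure contains every attribute of U1, so U1 ∩ U2 → U1. The join is lossless.

Yes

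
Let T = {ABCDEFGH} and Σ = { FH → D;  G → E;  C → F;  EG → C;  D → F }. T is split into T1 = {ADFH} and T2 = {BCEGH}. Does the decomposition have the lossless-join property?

Common attributes: T1 ∩ T2 = {H}.
No dependency enlarges {H}, so (H)⁺ = {H}.
The closure contains neither all of T1 = {ADFH} nor all of T2 = {BCEGH}, so the common attributes are not a superkey of either fragment. The join is lossy.

No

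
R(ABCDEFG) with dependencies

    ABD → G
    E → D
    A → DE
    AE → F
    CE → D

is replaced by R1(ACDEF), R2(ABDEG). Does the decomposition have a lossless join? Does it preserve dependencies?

Lossless test: (ADE)⁺ = {ADEF}, which is a superkey of neither fragment — lossy.
Dependency preservation: every FD's attributes lie within a single fragment, so each can be enforced locally — preserved.

lossy but dependency-preserving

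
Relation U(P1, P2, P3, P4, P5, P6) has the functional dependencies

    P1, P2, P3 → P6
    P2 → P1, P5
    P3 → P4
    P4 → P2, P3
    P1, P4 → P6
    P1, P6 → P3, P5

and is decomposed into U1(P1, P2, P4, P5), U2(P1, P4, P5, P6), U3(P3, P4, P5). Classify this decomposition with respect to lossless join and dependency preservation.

Lossless test (chase): Rows 1 and 2 agree on P4; apply P4→P2, P3 and equate their P2, P3 entries. Rows 1 and 3 agree on P4; apply P4→P2, P3 and equate their P2, P3 entries. Rows 1 and 2 agree on P1, P4; apply P1, P4→P6 and equate their P6 entries. Rows 1 and 3 agree on P2; apply P2→P1, P5 and equate their P1, P5 entries. Rows 1 and 3 agree on P1, P4; apply P1, P4→P6 and equate their P6 entries. Row 1 is now all distinguished symbols — the join is lossless.
Dependency preservation: P1, P2, P3 → P6; P4 → P2, P3; P1, P6 → P3, P5 are not contained in any single fragment, but the restricted closure of each left-hand side across the fragments still reaches the right-hand side; the remaining FDs each lie inside some fragment. All dependencies are preserved.

lossless and dependency-preserving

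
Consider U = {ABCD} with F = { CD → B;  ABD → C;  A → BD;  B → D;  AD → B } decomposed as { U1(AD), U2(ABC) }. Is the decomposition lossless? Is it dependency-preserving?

lossless but not dependency-preserving

Lossless test: (A)⁺ = {ABCD}, which contains all of one fragment — lossless.
Dependency preservation: the restricted closure of {CD} across the fragments never reaches {B}, so CD → B cannot be enforced without a join — not preserved.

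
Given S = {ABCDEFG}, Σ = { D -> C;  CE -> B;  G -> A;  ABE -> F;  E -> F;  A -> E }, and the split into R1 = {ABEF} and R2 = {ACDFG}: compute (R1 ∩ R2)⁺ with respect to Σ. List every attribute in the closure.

AEF

R1 ∩ R2 = {AF}.
A → E applies, adding E
Closure: {AEF}.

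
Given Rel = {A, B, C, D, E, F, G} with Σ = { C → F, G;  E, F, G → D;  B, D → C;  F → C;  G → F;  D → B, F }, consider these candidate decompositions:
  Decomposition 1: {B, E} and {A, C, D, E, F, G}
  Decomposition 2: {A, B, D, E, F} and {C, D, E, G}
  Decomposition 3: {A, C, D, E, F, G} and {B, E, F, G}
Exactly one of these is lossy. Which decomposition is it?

Decomposition 1: common = {E}, closure = {E} → lossy.
Decomposition 2: common = {D, E}, closure = {B, C, D, E, F, G} → lossless.
Decomposition 3: common = {E, F, G}, closure = {B, C, D, E, F, G} → lossless.

Decomposition 1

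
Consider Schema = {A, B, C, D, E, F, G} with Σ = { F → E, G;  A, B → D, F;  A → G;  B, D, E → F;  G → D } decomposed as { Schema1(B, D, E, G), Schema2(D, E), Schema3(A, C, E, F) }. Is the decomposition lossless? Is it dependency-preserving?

lossy and not dependency-preserving

Lossless test (chase): applying each FD to every pair of rows produces no changes in the tableau, so no row becomes fully distinguished — the join is lossy.
Dependency preservation: the restricted closure of {F} across the fragments never reaches {E, G}, so F → E, G cannot be enforced without a join — not preserved.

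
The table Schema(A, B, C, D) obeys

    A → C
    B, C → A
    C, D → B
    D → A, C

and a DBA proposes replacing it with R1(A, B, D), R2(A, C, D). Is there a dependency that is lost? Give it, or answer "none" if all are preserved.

Check B, C → A: no single fragment contains all of {A, B, C}, and the restricted closure of {B, C} across the fragments never reaches {A}.
A → C is preserved.
C, D → B is preserved.
D → A, C is preserved.

B, C → A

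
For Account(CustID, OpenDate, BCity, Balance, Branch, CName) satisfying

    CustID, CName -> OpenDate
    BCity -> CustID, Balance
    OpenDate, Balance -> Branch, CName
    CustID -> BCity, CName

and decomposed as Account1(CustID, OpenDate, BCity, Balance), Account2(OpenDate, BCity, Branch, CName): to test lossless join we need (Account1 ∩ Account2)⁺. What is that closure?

CustID, OpenDate, BCity, Balance, Branch, CName

Account1 ∩ Account2 = {OpenDate, BCity}.
BCity → CustID, Balance applies, adding CustID, Balance
OpenDate, Balance → Branch, CName applies, adding Branch, CName
Closure: {CustID, OpenDate, BCity, Balance, Branch, CName}.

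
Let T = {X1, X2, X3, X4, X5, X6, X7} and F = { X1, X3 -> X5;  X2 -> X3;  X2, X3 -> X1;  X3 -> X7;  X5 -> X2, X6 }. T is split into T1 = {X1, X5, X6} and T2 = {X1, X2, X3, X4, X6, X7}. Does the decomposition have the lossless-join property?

Common attributes: T1 ∩ T2 = {X1, X6}.
No dependency enlarges {X1, X6}, so (X1, X6)⁺ = {X1, X6}.
The closure contains neither all of T1 = {X1, X5, X6} nor all of T2 = {X1, X2, X3, X4, X6, X7}, so the common attributes are not a superkey of either fragment. The join is lossy.

No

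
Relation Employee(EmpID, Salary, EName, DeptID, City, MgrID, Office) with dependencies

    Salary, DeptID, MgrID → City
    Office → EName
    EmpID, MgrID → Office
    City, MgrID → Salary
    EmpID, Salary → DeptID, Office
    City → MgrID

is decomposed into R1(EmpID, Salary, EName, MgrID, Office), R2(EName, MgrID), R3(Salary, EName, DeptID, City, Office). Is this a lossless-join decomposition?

No

Chase test. Columns are EmpID, Salary, EName, DeptID, City, MgrID, Office; row i has aⱼ where attribute j ∈ Ri, else bᵢⱼ.
Initial tableau (one row per fragment):
  row 1: a1 a2 a3 b14 b15 a6 a7
  row 2: b21 b22 a3 b24 b25 a6 b27
  row 3: b31 a2 a3 a4 a5 b36 a7
No row becomes fully distinguished — the join is lossy.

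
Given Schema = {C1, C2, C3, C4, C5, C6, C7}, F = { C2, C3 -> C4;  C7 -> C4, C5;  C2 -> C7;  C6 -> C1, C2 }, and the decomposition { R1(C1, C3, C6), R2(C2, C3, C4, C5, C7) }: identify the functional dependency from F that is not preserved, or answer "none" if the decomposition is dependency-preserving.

C6 -> C1, C2

Check C6 → C1, C2: no single fragment contains all of {C1, C2, C6}, and the restricted closure of {C6} across the fragments never reaches {C1, C2}.
C2, C3 → C4 is preserved.
C7 → C4, C5 is preserved.
C2 → C7 is preserved.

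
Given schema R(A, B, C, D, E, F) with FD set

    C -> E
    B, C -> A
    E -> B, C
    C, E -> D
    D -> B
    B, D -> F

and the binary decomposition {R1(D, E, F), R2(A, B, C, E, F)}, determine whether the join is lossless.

Common attributes: R1 ∩ R2 = {E, F}.
Closure of {E, F}: E → B, C applies, adding B, C; C, E → D applies, adding D; B, C → A applies, adding A. So (E, F)⁺ = {A, B, C, D, E, F}.
This closure contains every attribute of R1, so R1 ∩ R2 → R1. The join is lossless.

Yes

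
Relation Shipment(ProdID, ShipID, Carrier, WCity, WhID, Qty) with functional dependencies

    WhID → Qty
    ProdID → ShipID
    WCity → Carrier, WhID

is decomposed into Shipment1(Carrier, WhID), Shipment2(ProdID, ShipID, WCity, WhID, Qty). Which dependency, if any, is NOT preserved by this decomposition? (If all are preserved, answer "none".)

WCity → Carrier, WhID

Check WCity → Carrier, WhID: no single fragment contains all of {Carrier, WCity, WhID}, and the restricted closure of {WCity} across the fragments never reaches {Carrier, WhID}.
WhID → Qty is preserved.
ProdID → ShipID is preserved.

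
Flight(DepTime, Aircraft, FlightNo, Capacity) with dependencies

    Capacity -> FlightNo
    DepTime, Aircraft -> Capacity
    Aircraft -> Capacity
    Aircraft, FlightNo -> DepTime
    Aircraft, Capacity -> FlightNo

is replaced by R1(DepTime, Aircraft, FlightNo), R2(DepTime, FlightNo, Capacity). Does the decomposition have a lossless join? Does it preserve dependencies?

lossy and not dependency-preserving

Lossless test: (DepTime, FlightNo)⁺ = {DepTime, FlightNo}, which is a superkey of neither fragment — lossy.
Dependency preservation: the restricted closure of {DepTime, Aircraft} across the fragments never reaches {Capacity}, so DepTime, Aircraft → Capacity cannot be enforced without a join — not preserved.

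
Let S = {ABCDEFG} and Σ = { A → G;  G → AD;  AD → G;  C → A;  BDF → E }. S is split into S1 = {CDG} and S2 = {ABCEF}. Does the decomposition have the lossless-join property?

Yes

Common attributes: S1 ∩ S2 = {C}.
Closure of {C}: C → A applies, adding A; A → G applies, adding G; G → AD applies, adding D. So (C)⁺ = {ACDG}.
This closure contains every attribute of S1, so S1 ∩ S2 → S1. The join is lossless.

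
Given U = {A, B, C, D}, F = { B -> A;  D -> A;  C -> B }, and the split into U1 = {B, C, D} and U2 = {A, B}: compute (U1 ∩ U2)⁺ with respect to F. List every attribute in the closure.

U1 ∩ U2 = {B}.
B → A applies, adding A
Closure: {A, B}.

A, B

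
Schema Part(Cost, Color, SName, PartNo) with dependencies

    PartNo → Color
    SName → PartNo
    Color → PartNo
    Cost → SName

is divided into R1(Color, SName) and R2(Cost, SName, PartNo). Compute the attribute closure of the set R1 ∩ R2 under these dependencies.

Color, SName, PartNo

R1 ∩ R2 = {SName}.
SName → PartNo applies, adding PartNo
PartNo → Color applies, adding Color
Closure: {Color, SName, PartNo}.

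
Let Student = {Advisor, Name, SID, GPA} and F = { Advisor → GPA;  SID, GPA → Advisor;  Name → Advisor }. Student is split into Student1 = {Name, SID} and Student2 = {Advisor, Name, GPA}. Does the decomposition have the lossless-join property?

Yes

Common attributes: Student1 ∩ Student2 = {Name}.
Closure of {Name}: Name → Advisor applies, adding Advisor; Advisor → GPA applies, adding GPA. So (Name)⁺ = {Advisor, Name, GPA}.
This closure contains every attribute of Student2, so Student1 ∩ Student2 → Student2. The join is lossless.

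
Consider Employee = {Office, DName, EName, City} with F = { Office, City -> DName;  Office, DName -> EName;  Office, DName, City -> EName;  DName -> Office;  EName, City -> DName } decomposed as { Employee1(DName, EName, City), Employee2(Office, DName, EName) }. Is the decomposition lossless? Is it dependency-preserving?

lossless but not dependency-preserving

Lossless test: (DName, EName)⁺ = {Office, DName, EName}, which contains all of one fragment — lossless.
Dependency preservation: the restricted closure of {Office, City} across the fragments never reaches {DName}, so Office, City → DName cannot be enforced without a join — not preserved.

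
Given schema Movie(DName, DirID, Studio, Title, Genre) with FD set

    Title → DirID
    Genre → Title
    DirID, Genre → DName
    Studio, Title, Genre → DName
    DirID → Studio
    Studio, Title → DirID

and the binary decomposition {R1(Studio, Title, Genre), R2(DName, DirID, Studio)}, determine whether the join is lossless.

No

Common attributes: R1 ∩ R2 = {Studio}.
No dependency enlarges {Studio}, so (Studio)⁺ = {Studio}.
The closure contains neither all of R1 = {Studio, Title, Genre} nor all of R2 = {DName, DirID, Studio}, so the common attributes are not a superkey of either fragment. The join is lossy.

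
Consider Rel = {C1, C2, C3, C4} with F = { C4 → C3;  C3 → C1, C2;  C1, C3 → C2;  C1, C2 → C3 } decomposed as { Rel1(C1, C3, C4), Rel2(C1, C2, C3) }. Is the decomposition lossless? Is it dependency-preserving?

Lossless test: (C1, C3)⁺ = {C1, C2, C3}, which contains all of one fragment — lossless.
Dependency preservation: every FD's attributes lie within a single fragment, so each can be enforced locally — preserved.

lossless and dependency-preserving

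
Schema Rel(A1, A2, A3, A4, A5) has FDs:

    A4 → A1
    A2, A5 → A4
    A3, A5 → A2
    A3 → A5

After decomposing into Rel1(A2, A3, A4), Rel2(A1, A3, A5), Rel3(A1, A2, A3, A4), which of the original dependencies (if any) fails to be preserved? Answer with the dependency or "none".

Check A2, A5 → A4: no single fragment contains all of {A2, A4, A5}, and the restricted closure of {A2, A5} across the fragments never reaches {A4}.
A4 → A1 is preserved.
A3, A5 → A2 is preserved.
A3 → A5 is preserved.

A2, A5 → A4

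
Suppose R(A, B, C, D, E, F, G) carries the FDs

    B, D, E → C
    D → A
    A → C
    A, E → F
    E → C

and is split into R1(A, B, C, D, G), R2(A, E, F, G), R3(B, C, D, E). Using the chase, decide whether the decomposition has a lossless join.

Chase test. Columns are A, B, C, D, E, F, G; row i has aⱼ where attribute j ∈ Ri, else bᵢⱼ.
Initial tableau (one row per fragment):
  row 1: a1 a2 a3 a4 b15 b16 a7
  row 2: a1 b22 b23 b24 a5 a6 a7
  row 3: b31 a2 a3 a4 a5 b36 b37
Rows 1 and 3 agree on D; apply D→A and equate their A entries.
Rows 1 and 2 agree on A; apply A→C and equate their C entries.
Rows 2 and 3 agree on A, E; apply A, E→F and equate their F entries.
No row becomes fully distinguished — the join is lossy.

No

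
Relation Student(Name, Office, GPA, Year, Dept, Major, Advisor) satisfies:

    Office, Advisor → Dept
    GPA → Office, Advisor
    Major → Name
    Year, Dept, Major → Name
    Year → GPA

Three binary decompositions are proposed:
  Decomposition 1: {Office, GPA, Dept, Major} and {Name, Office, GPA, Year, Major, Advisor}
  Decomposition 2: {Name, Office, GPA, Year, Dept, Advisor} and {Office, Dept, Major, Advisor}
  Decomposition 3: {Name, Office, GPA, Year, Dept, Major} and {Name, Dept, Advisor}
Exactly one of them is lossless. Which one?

Decomposition 1: common = {Office, GPA, Major}, closure = {Name, Office, GPA, Dept, Major, Advisor} → lossless.
Decomposition 2: common = {Office, Dept, Advisor}, closure = {Office, Dept, Advisor} → lossy.
Decomposition 3: common = {Name, Dept}, closure = {Name, Dept} → lossy.

Decomposition 1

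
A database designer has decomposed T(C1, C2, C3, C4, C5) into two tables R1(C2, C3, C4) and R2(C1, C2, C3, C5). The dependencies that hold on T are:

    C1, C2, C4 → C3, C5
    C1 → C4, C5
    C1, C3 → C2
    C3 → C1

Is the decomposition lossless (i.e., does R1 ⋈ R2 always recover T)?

Yes

Common attributes: R1 ∩ R2 = {C2, C3}.
Closure of {C2, C3}: C3 → C1 applies, adding C1; C1 → C4, C5 applies, adding C4, C5. So (C2, C3)⁺ = {C1, C2, C3, C4, C5}.
This closure contains every attribute of R1, so R1 ∩ R2 → R1. The join is lossless.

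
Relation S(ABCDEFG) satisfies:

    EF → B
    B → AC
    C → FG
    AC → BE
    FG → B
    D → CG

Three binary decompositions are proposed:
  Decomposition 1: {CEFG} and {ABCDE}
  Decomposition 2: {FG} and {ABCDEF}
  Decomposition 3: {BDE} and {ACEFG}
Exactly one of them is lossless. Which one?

Decomposition 1

Decomposition 1: common = {CE}, closure = {ABCEFG} → lossless.
Decomposition 2: common = {F}, closure = {F} → lossy.
Decomposition 3: common = {E}, closure = {E} → lossy.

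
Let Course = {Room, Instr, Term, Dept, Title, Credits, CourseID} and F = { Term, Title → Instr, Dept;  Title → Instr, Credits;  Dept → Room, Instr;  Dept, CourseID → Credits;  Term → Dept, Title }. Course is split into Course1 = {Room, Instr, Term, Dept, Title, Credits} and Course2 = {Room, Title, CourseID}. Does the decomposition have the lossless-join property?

No

Common attributes: Course1 ∩ Course2 = {Room, Title}.
Closure of {Room, Title}: Title → Instr, Credits applies, adding Instr, Credits. So (Room, Title)⁺ = {Room, Instr, Title, Credits}.
The closure contains neither all of Course1 = {Room, Instr, Term, Dept, Title, Credits} nor all of Course2 = {Room, Title, CourseID}, so the common attributes are not a superkey of either fragment. The join is lossy.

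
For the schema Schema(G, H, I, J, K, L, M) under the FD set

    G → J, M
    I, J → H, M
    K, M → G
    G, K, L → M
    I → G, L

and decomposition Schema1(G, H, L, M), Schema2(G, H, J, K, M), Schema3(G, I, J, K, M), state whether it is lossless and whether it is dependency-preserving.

lossy and not dependency-preserving

Lossless test (chase): Rows 1 and 2 agree on G; apply G→J, M and equate their J, M entries. No row becomes fully distinguished — the join is lossy.
Dependency preservation: the restricted closure of {I, J} across the fragments never reaches {H, M}, so I, J → H, M cannot be enforced without a join — not preserved.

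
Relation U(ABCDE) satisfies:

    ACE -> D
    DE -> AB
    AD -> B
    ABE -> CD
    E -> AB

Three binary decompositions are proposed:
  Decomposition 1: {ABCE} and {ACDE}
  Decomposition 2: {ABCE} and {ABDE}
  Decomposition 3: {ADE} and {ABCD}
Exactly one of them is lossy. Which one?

Decomposition 3

Decomposition 1: common = {ACE}, closure = {ABCDE} → lossless.
Decomposition 2: common = {ABE}, closure = {ABCDE} → lossless.
Decomposition 3: common = {AD}, closure = {ABD} → lossy.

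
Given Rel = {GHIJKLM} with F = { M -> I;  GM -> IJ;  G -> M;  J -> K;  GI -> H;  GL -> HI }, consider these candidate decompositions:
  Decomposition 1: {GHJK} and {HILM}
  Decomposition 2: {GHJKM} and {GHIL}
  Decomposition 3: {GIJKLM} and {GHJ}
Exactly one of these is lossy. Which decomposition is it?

Decomposition 1

Decomposition 1: common = {H}, closure = {H} → lossy.
Decomposition 2: common = {GH}, closure = {GHIJKM} → lossless.
Decomposition 3: common = {GJ}, closure = {GHIJKM} → lossless.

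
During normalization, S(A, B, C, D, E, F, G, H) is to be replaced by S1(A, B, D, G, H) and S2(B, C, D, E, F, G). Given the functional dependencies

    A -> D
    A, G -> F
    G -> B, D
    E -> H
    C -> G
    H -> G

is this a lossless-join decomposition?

Common attributes: S1 ∩ S2 = {B, D, G}.
No dependency enlarges {B, D, G}, so (B, D, G)⁺ = {B, D, G}.
The closure contains neither all of S1 = {A, B, D, G, H} nor all of S2 = {B, C, D, E, F, G}, so the common attributes are not a superkey of either fragment. The join is lossy.

No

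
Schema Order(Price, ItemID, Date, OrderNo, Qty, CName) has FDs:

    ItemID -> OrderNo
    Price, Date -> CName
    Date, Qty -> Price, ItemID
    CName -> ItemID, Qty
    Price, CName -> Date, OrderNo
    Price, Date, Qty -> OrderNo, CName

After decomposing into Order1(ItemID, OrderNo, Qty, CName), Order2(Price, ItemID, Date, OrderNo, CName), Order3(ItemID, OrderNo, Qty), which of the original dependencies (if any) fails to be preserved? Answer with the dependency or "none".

Check Date, Qty → Price, ItemID: no single fragment contains all of {Price, ItemID, Date, Qty}, and the restricted closure of {Date, Qty} across the fragments never reaches {Price, ItemID}.
ItemID → OrderNo is preserved.
Price, Date → CName is preserved.
CName → ItemID, Qty is preserved.
Price, CName → Date, OrderNo is preserved.
Price, Date, Qty → OrderNo, CName is preserved.

Date, Qty -> Price, ItemID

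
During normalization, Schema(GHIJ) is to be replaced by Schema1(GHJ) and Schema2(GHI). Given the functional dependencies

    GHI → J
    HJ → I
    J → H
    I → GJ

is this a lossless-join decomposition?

No

Common attributes: Schema1 ∩ Schema2 = {GH}.
No dependency enlarges {GH}, so (GH)⁺ = {GH}.
The closure contains neither all of Schema1 = {GHJ} nor all of Schema2 = {GHI}, so the common attributes are not a superkey of either fragment. The join is lossy.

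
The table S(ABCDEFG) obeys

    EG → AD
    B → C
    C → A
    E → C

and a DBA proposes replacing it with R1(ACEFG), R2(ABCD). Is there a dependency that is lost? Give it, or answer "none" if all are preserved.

EG → AD

Check EG → AD: no single fragment contains all of {ADEG}, and the restricted closure of {EG} across the fragments never reaches {AD}.
B → C is preserved.
C → A is preserved.
E → C is preserved.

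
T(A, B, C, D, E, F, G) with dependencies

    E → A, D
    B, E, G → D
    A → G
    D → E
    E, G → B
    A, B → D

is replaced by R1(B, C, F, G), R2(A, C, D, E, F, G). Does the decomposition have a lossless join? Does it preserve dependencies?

Lossless test: (C, F, G)⁺ = {C, F, G}, which is a superkey of neither fragment — lossy.
Dependency preservation: the restricted closure of {E, G} across the fragments never reaches {B}, so E, G → B cannot be enforced without a join — not preserved.

lossy and not dependency-preserving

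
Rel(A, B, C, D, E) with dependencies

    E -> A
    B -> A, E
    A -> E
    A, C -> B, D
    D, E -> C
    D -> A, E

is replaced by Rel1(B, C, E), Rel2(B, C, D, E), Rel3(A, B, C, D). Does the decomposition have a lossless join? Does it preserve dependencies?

lossless but not dependency-preserving

Lossless test (chase): Rows 1 and 2 agree on E; apply E→A and equate their A entries. Rows 1 and 3 agree on B; apply B→A, E and equate their A, E entries. Rows 1 and 2 agree on A, C; apply A, C→B, D and equate their B, D entries. Row 1 is now all distinguished symbols — the join is lossless.
Dependency preservation: the restricted closure of {E} across the fragments never reaches {A}, so E → A cannot be enforced without a join — not preserved.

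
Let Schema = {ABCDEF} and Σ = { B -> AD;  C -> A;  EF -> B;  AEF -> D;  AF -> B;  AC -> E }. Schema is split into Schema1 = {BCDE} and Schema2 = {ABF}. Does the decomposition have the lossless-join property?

No

Common attributes: Schema1 ∩ Schema2 = {B}.
Closure of {B}: B → AD applies, adding AD. So (B)⁺ = {ABD}.
The closure contains neither all of Schema1 = {BCDE} nor all of Schema2 = {ABF}, so the common attributes are not a superkey of either fragment. The join is lossy.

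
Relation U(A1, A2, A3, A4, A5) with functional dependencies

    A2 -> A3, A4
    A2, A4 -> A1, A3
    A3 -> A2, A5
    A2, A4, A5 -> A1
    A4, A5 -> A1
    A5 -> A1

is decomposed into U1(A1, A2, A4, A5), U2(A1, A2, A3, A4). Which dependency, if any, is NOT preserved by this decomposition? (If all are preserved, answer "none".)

A2 → A3, A4 lies within U2.
A2, A4 → A1, A3 lies within U2.
A3 → A2, A5: restricted closure across fragments reaches A2, A5.
A2, A4, A5 → A1 lies within U1.
A4, A5 → A1 lies within U1.
A5 → A1 lies within U1.
Every dependency is enforceable on the fragments, so the decomposition is dependency-preserving.

none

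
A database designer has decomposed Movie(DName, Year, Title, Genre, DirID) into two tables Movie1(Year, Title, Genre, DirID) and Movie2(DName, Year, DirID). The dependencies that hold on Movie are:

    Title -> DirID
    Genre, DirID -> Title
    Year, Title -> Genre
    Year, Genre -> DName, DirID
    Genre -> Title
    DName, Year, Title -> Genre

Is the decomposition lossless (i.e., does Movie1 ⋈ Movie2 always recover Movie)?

No

Common attributes: Movie1 ∩ Movie2 = {Year, DirID}.
No dependency enlarges {Year, DirID}, so (Year, DirID)⁺ = {Year, DirID}.
The closure contains neither all of Movie1 = {Year, Title, Genre, DirID} nor all of Movie2 = {DName, Year, DirID}, so the common attributes are not a superkey of either fragment. The join is lossy.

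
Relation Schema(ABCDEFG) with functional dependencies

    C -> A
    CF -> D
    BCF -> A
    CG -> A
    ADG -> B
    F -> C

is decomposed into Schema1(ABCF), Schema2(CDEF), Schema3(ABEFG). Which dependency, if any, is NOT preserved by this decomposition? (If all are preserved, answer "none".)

ADG -> B

Check ADG → B: no single fragment contains all of {ABDG}, and the restricted closure of {ADG} across the fragments never reaches {B}.
C → A is preserved.
CF → D is preserved.
BCF → A is preserved.
CG → A is preserved.
F → C is preserved.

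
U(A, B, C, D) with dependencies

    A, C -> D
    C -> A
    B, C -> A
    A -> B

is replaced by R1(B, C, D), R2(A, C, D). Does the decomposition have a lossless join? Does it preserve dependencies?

lossless but not dependency-preserving

Lossless test: (C, D)⁺ = {A, B, C, D}, which contains all of one fragment — lossless.
Dependency preservation: the restricted closure of {A} across the fragments never reaches {B}, so A → B cannot be enforced without a join — not preserved.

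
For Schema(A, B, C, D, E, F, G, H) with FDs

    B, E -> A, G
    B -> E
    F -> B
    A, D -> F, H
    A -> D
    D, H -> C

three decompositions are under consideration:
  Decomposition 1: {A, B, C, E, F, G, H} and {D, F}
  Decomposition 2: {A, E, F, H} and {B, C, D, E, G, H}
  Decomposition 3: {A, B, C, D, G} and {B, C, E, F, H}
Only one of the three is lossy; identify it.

Decomposition 2

Decomposition 1: common = {F}, closure = {A, B, C, D, E, F, G, H} → lossless.
Decomposition 2: common = {E, H}, closure = {E, H} → lossy.
Decomposition 3: common = {B, C}, closure = {A, B, C, D, E, F, G, H} → lossless.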